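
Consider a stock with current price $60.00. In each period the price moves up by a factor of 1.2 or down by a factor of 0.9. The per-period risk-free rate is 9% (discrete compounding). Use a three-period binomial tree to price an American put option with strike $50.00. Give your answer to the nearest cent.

Risk-neutral probability p = (1 + 0.09 − 0.9)/(1.2 − 0.9) = 0.1900/0.3000 = 0.6333
Terminal stock prices: S_uuu = 103.7, S_uud = 77.76, S_udd = 58.32, S_ddd = 43.74
Terminal payoffs (K − S): max(-53.68, 0) = 0, max(-27.76, 0) = 0, max(-8.32, 0) = 0, max(6.26, 0) = 6.26
Node uu (S = 86.4): continuation = 1/1.09·[0.6333·0.0000 + 0.3667·0.0000] = 0.0000; exercise value = 0.0000 ≤ continuation, so V_uu = 0.0000
Node ud (S = 64.8): continuation = 1/1.09·[0.6333·0.0000 + 0.3667·0.0000] = 0.0000; exercise value = 0.0000 ≤ continuation, so V_ud = 0.0000
Node dd (S = 48.6): continuation = 1/1.09·[0.6333·0.0000 + 0.3667·6.2600] = 2.1058; exercise value = 1.4000 ≤ continuation, so V_dd = 2.1058
Node u (S = 72): continuation = 1/1.09·[0.6333·0.0000 + 0.3667·0.0000] = 0.0000; exercise value = 0.0000 ≤ continuation, so V_u = 0.0000
Node d (S = 54): continuation = 1/1.09·[0.6333·0.0000 + 0.3667·2.1058] = 0.7084; exercise value = 0.0000 ≤ continuation, so V_d = 0.7084
Node 0 (S = 60): continuation = 1/1.09·[0.6333·0.0000 + 0.3667·0.7084] = 0.2383; exercise value = 0.0000 ≤ continuation, so V_0 = 0.2383

$0.24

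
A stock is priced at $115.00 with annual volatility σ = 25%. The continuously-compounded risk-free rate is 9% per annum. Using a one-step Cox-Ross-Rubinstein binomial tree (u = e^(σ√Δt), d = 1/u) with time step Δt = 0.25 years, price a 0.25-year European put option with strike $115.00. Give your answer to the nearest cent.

CRR parameters: u = e^(σ√Δt) = e^(0.25·√0.25) = 1.1331, d = 1/u = 0.8825
Per-period rate: rΔt = 0.09·0.25 = 0.0225, so R = e^0.0225 = 1.0228
Risk-neutral probability p = (e^0.0225 − 0.8825)/(1.1331 − 0.8825) = 0.1403/0.2507 = 0.5596
Terminal stock prices: S_u = 130.3, S_d = 101.5
Terminal payoffs (K − S): max(-15.31, 0) = 0, max(13.51, 0) = 13.51
Node 0 (S = 115): V_0 = e^(−0.0225)·[0.5596·0.0000 + 0.4404·13.5129] = 5.8190

$5.82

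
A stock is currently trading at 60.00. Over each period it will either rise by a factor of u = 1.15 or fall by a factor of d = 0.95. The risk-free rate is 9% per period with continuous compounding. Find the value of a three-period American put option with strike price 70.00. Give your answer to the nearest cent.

10.00

Risk-neutral probability p = (e^0.09 − 0.95)/(1.15 − 0.95) = 0.1442/0.2000 = 0.7209
Terminal stock prices: S_uuu = 91.25, S_uud = 75.38, S_udd = 62.27, S_ddd = 51.44
Terminal payoffs (K − S): max(-21.25, 0) = 0, max(-5.382, 0) = 0, max(7.727, 0) = 7.727, max(18.56, 0) = 18.56
Node uu (S = 79.35): continuation = e^(−0.09)·[0.7209·0.0000 + 0.2791·0.0000] = 0.0000; exercise value = 0.0000 ≤ continuation, so V_uu = 0.0000
Node ud (S = 65.55): continuation = e^(−0.09)·[0.7209·0.0000 + 0.2791·7.7275] = 1.9713; exercise value = 4.4500 > continuation, so V_ud = 4.4500 (exercise)
Node dd (S = 54.15): continuation = e^(−0.09)·[0.7209·7.7275 + 0.2791·18.5575] = 9.8252; exercise value = 15.8500 > continuation, so V_dd = 15.8500 (exercise)
Node u (S = 69): continuation = e^(−0.09)·[0.7209·0.0000 + 0.2791·4.4500] = 1.1352; exercise value = 1.0000 ≤ continuation, so V_u = 1.1352
Node d (S = 57): continuation = e^(−0.09)·[0.7209·4.4500 + 0.2791·15.8500] = 6.9752; exercise value = 13.0000 > continuation, so V_d = 13.0000 (exercise)
Node 0 (S = 60): continuation = e^(−0.09)·[0.7209·1.1352 + 0.2791·13.0000] = 4.0643; exercise value = 10.0000 > continuation, so V_0 = 10.0000 (exercise)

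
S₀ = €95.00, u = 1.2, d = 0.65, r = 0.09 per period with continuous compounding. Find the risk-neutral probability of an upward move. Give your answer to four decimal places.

Risk-neutral probability p = (e^0.09 − 0.65)/(1.2 − 0.65) = 0.4442/0.5500 = 0.8076

p = 0.8076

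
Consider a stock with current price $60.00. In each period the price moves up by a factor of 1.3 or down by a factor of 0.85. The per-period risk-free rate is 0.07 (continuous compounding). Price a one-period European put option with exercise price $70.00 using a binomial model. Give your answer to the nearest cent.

Risk-neutral probability p = (e^0.07 − 0.85)/(1.3 − 0.85) = 0.2225/0.4500 = 0.4945
Terminal stock prices: S_u = 78, S_d = 51
Terminal payoffs (K − S): max(-8, 0) = 0, max(19, 0) = 19
Node 0 (S = 60): V_0 = e^(−0.07)·[0.4945·0.0000 + 0.5055·19.0000] = 8.9558

$8.96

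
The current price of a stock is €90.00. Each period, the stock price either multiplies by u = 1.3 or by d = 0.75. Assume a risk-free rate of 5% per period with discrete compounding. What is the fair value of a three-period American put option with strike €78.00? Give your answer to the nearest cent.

Risk-neutral probability p = (1 + 0.05 − 0.75)/(1.3 − 0.75) = 0.3000/0.5500 = 0.5455
Terminal stock prices: S_uuu = 197.7, S_uud = 114.1, S_udd = 65.81, S_ddd = 37.97
Terminal payoffs (K − S): max(-119.7, 0) = 0, max(-36.08, 0) = 0, max(12.19, 0) = 12.19, max(40.03, 0) = 40.03
Node uu (S = 152.1): continuation = 1/1.05·[0.5455·0.0000 + 0.4545·0.0000] = 0.0000; exercise value = 0.0000 ≤ continuation, so V_uu = 0.0000
Node ud (S = 87.75): continuation = 1/1.05·[0.5455·0.0000 + 0.4545·12.1875] = 5.2760; exercise value = 0.0000 ≤ continuation, so V_ud = 5.2760
Node dd (S = 50.62): continuation = 1/1.05·[0.5455·12.1875 + 0.4545·40.0312] = 23.6607; exercise value = 27.3750 > continuation, so V_dd = 27.3750 (exercise)
Node u (S = 117): continuation = 1/1.05·[0.5455·0.0000 + 0.4545·5.2760] = 2.2840; exercise value = 0.0000 ≤ continuation, so V_u = 2.2840
Node d (S = 67.5): continuation = 1/1.05·[0.5455·5.2760 + 0.4545·27.3750] = 14.5914; exercise value = 10.5000 ≤ continuation, so V_d = 14.5914
Node 0 (S = 90): continuation = 1/1.05·[0.5455·2.2840 + 0.4545·14.5914] = 7.5031; exercise value = 0.0000 ≤ continuation, so V_0 = 7.5031

€7.50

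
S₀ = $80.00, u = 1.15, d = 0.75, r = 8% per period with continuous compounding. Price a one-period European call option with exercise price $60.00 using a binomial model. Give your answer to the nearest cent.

Risk-neutral probability p = (e^0.08 − 0.75)/(1.15 − 0.75) = 0.3333/0.4000 = 0.8332
Terminal stock prices: S_u = 92, S_d = 60
Terminal payoffs (S − K): max(32, 0) = 32, max(0, 0) = 0
Node 0 (S = 80): V_0 = e^(−0.08)·[0.8332·32.0000 + 0.1668·0.0000] = 24.6130

$24.61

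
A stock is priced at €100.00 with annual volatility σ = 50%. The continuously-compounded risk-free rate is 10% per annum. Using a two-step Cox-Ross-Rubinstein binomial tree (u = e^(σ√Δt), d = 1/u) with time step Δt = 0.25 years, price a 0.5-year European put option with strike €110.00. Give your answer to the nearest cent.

CRR parameters: u = e^(σ√Δt) = e^(0.5·√0.25) = 1.2840, d = 1/u = 0.7788
Per-period rate: rΔt = 0.1·0.25 = 0.025, so R = e^0.025 = 1.0253
Risk-neutral probability p = (e^0.025 − 0.7788)/(1.2840 − 0.7788) = 0.2465/0.5052 = 0.4879
Terminal stock prices: S_uu = 164.9, S_ud = 100, S_dd = 60.65
Terminal payoffs (K − S): max(-54.87, 0) = 0, max(10, 0) = 10, max(49.35, 0) = 49.35
Node u (S = 128.4): V_u = e^(−0.025)·[0.4879·0.0000 + 0.5121·10.0000] = 4.9943
Node d (S = 77.88): V_d = e^(−0.025)·[0.4879·10.0000 + 0.5121·49.3469] = 29.4040
Node 0 (S = 100): V_0 = e^(−0.025)·[0.4879·4.9943 + 0.5121·29.4040] = 17.0618

€17.06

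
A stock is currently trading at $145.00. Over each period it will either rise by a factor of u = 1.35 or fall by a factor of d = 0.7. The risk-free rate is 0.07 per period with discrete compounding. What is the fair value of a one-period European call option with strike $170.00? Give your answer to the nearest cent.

Risk-neutral probability p = (1 + 0.07 − 0.7)/(1.35 − 0.7) = 0.3700/0.6500 = 0.5692
Terminal stock prices: S_u = 195.8, S_d = 101.5
Terminal payoffs (S − K): max(25.75, 0) = 25.75, max(-68.5, 0) = 0
Node 0 (S = 145): V_0 = 1/1.07·[0.5692·25.7500 + 0.4308·0.0000] = 13.6988

$13.70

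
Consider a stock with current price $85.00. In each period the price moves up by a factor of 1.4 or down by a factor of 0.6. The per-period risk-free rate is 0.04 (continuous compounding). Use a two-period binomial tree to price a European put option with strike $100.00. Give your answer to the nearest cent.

Risk-neutral probability p = (e^0.04 − 0.6)/(1.4 − 0.6) = 0.4408/0.8000 = 0.5510
Terminal stock prices: S_uu = 166.6, S_ud = 71.4, S_dd = 30.6
Terminal payoffs (K − S): max(-66.6, 0) = 0, max(28.6, 0) = 28.6, max(69.4, 0) = 69.4
Node u (S = 119): V_u = e^(−0.04)·[0.5510·0.0000 + 0.4490·28.6000] = 12.3375
Node d (S = 51): V_d = e^(−0.04)·[0.5510·28.6000 + 0.4490·69.4000] = 45.0789
Node 0 (S = 85): V_0 = e^(−0.04)·[0.5510·12.3375 + 0.4490·45.0789] = 25.9778

$25.98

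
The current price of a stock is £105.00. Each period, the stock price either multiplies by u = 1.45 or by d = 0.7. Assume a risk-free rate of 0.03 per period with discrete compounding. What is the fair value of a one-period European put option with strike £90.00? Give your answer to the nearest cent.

£8.97

Risk-neutral probability p = (1 + 0.03 − 0.7)/(1.45 − 0.7) = 0.3300/0.7500 = 0.4400
Terminal stock prices: S_u = 152.2, S_d = 73.5
Terminal payoffs (K − S): max(-62.25, 0) = 0, max(16.5, 0) = 16.5
Node 0 (S = 105): V_0 = 1/1.03·[0.4400·0.0000 + 0.5600·16.5000] = 8.9709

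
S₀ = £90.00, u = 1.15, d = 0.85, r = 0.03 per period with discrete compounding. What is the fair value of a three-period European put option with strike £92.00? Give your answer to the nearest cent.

Risk-neutral probability p = (1 + 0.03 − 0.85)/(1.15 − 0.85) = 0.1800/0.3000 = 0.6000
Terminal stock prices: S_uuu = 136.9, S_uud = 101.2, S_udd = 74.78, S_ddd = 55.27
Terminal payoffs (K − S): max(-44.88, 0) = 0, max(-9.171, 0) = 0, max(17.22, 0) = 17.22, max(36.73, 0) = 36.73
Node uu (S = 119): V_uu = 1/1.03·[0.6000·0.0000 + 0.4000·0.0000] = 0.0000
Node ud (S = 87.97): V_ud = 1/1.03·[0.6000·0.0000 + 0.4000·17.2213] = 6.6879
Node dd (S = 65.02): V_dd = 1/1.03·[0.6000·17.2213 + 0.4000·36.7288] = 24.2954
Node u (S = 103.5): V_u = 1/1.03·[0.6000·0.0000 + 0.4000·6.6879] = 2.5972
Node d (S = 76.5): V_d = 1/1.03·[0.6000·6.6879 + 0.4000·24.2954] = 13.3309
Node 0 (S = 90): V_0 = 1/1.03·[0.6000·2.5972 + 0.4000·13.3309] = 6.6900

£6.69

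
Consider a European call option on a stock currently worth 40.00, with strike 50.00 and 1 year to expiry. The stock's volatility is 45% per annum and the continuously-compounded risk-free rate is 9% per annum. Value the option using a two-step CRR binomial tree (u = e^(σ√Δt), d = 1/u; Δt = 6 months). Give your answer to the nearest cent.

CRR parameters: u = e^(σ√Δt) = e^(0.45·√0.5) = 1.3746, d = 1/u = 0.7275
Per-period rate: rΔt = 0.09·0.5 = 0.045, so R = e^0.045 = 1.0460
Risk-neutral probability p = (e^0.045 − 0.7275)/(1.3746 − 0.7275) = 0.3186/0.6472 = 0.4922
Terminal stock prices: S_uu = 75.59, S_ud = 40, S_dd = 21.17
Terminal payoffs (S − K): max(25.59, 0) = 25.59, max(-10, 0) = 0, max(-28.83, 0) = 0
Node u (S = 54.99): V_u = e^(−0.045)·[0.4922·25.5863 + 0.5078·0.0000] = 12.0403
Node d (S = 29.1): V_d = e^(−0.045)·[0.4922·0.0000 + 0.5078·0.0000] = 0.0000
Node 0 (S = 40): V_0 = e^(−0.045)·[0.4922·12.0403 + 0.5078·0.0000] = 5.6659

5.67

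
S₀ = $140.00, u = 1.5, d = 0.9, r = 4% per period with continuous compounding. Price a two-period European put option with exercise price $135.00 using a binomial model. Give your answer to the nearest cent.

$11.68

Risk-neutral probability p = (e^0.04 − 0.9)/(1.5 − 0.9) = 0.1408/0.6000 = 0.2347
Terminal stock prices: S_uu = 315, S_ud = 189, S_dd = 113.4
Terminal payoffs (K − S): max(-180, 0) = 0, max(-54, 0) = 0, max(21.6, 0) = 21.6
Node u (S = 210): V_u = e^(−0.04)·[0.2347·0.0000 + 0.7653·0.0000] = 0.0000
Node d (S = 126): V_d = e^(−0.04)·[0.2347·0.0000 + 0.7653·21.6000] = 15.8826
Node 0 (S = 140): V_0 = e^(−0.04)·[0.2347·0.0000 + 0.7653·15.8826] = 11.6786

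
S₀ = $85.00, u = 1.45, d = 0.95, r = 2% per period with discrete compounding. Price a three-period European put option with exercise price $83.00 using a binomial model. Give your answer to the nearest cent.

$6.07

Risk-neutral probability p = (1 + 0.02 − 0.95)/(1.45 − 0.95) = 0.0700/0.5000 = 0.1400
Terminal stock prices: S_uuu = 259.1, S_uud = 169.8, S_udd = 111.2, S_ddd = 72.88
Terminal payoffs (K − S): max(-176.1, 0) = 0, max(-86.78, 0) = 0, max(-28.23, 0) = 0, max(10.12, 0) = 10.12
Node uu (S = 178.7): V_uu = 1/1.02·[0.1400·0.0000 + 0.8600·0.0000] = 0.0000
Node ud (S = 117.1): V_ud = 1/1.02·[0.1400·0.0000 + 0.8600·0.0000] = 0.0000
Node dd (S = 76.71): V_dd = 1/1.02·[0.1400·0.0000 + 0.8600·10.1231] = 8.5352
Node u (S = 123.2): V_u = 1/1.02·[0.1400·0.0000 + 0.8600·0.0000] = 0.0000
Node d (S = 80.75): V_d = 1/1.02·[0.1400·0.0000 + 0.8600·8.5352] = 7.1963
Node 0 (S = 85): V_0 = 1/1.02·[0.1400·0.0000 + 0.8600·7.1963] = 6.0675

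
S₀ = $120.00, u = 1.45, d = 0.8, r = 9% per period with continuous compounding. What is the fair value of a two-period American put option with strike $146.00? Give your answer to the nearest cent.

Risk-neutral probability p = (e^0.09 − 0.8)/(1.45 − 0.8) = 0.2942/0.6500 = 0.4526
Terminal stock prices: S_uu = 252.3, S_ud = 139.2, S_dd = 76.8
Terminal payoffs (K − S): max(-106.3, 0) = 0, max(6.8, 0) = 6.8, max(69.2, 0) = 69.2
Node u (S = 174): continuation = e^(−0.09)·[0.4526·0.0000 + 0.5474·6.8000] = 3.4021; exercise value = 0.0000 ≤ continuation, so V_u = 3.4021
Node d (S = 96): continuation = e^(−0.09)·[0.4526·6.8000 + 0.5474·69.2000] = 37.4340; exercise value = 50.0000 > continuation, so V_d = 50.0000 (exercise)
Node 0 (S = 120): continuation = e^(−0.09)·[0.4526·3.4021 + 0.5474·50.0000] = 26.4226; exercise value = 26.0000 ≤ continuation, so V_0 = 26.4226

$26.42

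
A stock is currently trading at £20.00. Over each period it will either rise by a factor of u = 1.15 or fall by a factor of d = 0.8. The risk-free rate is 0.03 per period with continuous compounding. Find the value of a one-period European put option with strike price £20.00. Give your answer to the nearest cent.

£1.33

Risk-neutral probability p = (e^0.03 − 0.8)/(1.15 − 0.8) = 0.2305/0.3500 = 0.6584
Terminal stock prices: S_u = 23, S_d = 16
Terminal payoffs (K − S): max(-3, 0) = 0, max(4, 0) = 4
Node 0 (S = 20): V_0 = e^(−0.03)·[0.6584·0.0000 + 0.3416·4.0000] = 1.3259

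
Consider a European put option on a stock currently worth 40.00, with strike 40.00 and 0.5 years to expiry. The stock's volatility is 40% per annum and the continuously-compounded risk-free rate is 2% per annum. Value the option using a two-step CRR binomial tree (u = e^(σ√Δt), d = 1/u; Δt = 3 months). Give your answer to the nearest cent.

CRR parameters: u = e^(σ√Δt) = e^(0.4·√0.25) = 1.2214, d = 1/u = 0.8187
Per-period rate: rΔt = 0.02·0.25 = 0.005, so R = e^0.005 = 1.0050
Risk-neutral probability p = (e^0.005 − 0.8187)/(1.2214 − 0.8187) = 0.1863/0.4027 = 0.4626
Terminal stock prices: S_uu = 59.67, S_ud = 40, S_dd = 26.81
Terminal payoffs (K − S): max(-19.67, 0) = 0, max(0, 0) = 0, max(13.19, 0) = 13.19
Node u (S = 48.86): V_u = e^(−0.005)·[0.4626·0.0000 + 0.5374·0.0000] = 0.0000
Node d (S = 32.75): V_d = e^(−0.005)·[0.4626·0.0000 + 0.5374·13.1872] = 7.0513
Node 0 (S = 40): V_0 = e^(−0.005)·[0.4626·0.0000 + 0.5374·7.0513] = 3.7704

3.77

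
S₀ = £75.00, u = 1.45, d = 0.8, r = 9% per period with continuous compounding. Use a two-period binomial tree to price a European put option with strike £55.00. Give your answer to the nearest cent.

Risk-neutral probability p = (e^0.09 − 0.8)/(1.45 − 0.8) = 0.2942/0.6500 = 0.4526
Terminal stock prices: S_uu = 157.7, S_ud = 87, S_dd = 48
Terminal payoffs (K − S): max(-102.7, 0) = 0, max(-32, 0) = 0, max(7, 0) = 7
Node u (S = 108.8): V_u = e^(−0.09)·[0.4526·0.0000 + 0.5474·0.0000] = 0.0000
Node d (S = 60): V_d = e^(−0.09)·[0.4526·0.0000 + 0.5474·7.0000] = 3.5022
Node 0 (S = 75): V_0 = e^(−0.09)·[0.4526·0.0000 + 0.5474·3.5022] = 1.7522

£1.75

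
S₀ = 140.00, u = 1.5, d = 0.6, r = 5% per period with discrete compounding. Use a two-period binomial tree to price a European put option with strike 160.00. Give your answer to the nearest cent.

Risk-neutral probability p = (1 + 0.05 − 0.6)/(1.5 − 0.6) = 0.4500/0.9000 = 0.5000
Terminal stock prices: S_uu = 315, S_ud = 126, S_dd = 50.4
Terminal payoffs (K − S): max(-155, 0) = 0, max(34, 0) = 34, max(109.6, 0) = 109.6
Node u (S = 210): V_u = 1/1.05·[0.5000·0.0000 + 0.5000·34.0000] = 16.1905
Node d (S = 84): V_d = 1/1.05·[0.5000·34.0000 + 0.5000·109.6000] = 68.3810
Node 0 (S = 140): V_0 = 1/1.05·[0.5000·16.1905 + 0.5000·68.3810] = 40.2721

40.27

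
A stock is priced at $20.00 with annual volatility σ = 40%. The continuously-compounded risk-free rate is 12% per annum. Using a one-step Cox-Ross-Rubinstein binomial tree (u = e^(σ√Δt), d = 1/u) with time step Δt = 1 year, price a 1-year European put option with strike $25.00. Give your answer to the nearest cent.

$4.56

CRR parameters: u = e^(σ√Δt) = e^(0.4·√1) = 1.4918, d = 1/u = 0.6703
Per-period rate: rΔt = 0.12·1 = 0.12, so R = e^0.12 = 1.1275
Risk-neutral probability p = (e^0.12 − 0.6703)/(1.4918 − 0.6703) = 0.4572/0.8215 = 0.5565
Terminal stock prices: S_u = 29.84, S_d = 13.41
Terminal payoffs (K − S): max(-4.836, 0) = 0, max(11.59, 0) = 11.59
Node 0 (S = 20): V_0 = e^(−0.12)·[0.5565·0.0000 + 0.4435·11.5936] = 4.5602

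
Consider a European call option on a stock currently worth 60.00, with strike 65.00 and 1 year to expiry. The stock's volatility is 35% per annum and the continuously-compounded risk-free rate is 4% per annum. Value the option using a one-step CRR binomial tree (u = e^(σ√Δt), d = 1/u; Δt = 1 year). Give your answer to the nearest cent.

CRR parameters: u = e^(σ√Δt) = e^(0.35·√1) = 1.4191, d = 1/u = 0.7047
Per-period rate: rΔt = 0.04·1 = 0.04, so R = e^0.04 = 1.0408
Risk-neutral probability p = (e^0.04 − 0.7047)/(1.4191 − 0.7047) = 0.3361/0.7144 = 0.4705
Terminal stock prices: S_u = 85.14, S_d = 42.28
Terminal payoffs (S − K): max(20.14, 0) = 20.14, max(-22.72, 0) = 0
Node 0 (S = 60): V_0 = e^(−0.04)·[0.4705·20.1441 + 0.5295·0.0000] = 9.1063

9.11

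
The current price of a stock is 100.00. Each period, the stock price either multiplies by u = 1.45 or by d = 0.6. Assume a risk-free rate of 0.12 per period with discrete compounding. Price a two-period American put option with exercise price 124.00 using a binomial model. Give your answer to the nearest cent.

29.19

Risk-neutral probability p = (1 + 0.12 − 0.6)/(1.45 − 0.6) = 0.5200/0.8500 = 0.6118
Terminal stock prices: S_uu = 210.2, S_ud = 87, S_dd = 36
Terminal payoffs (K − S): max(-86.25, 0) = 0, max(37, 0) = 37, max(88, 0) = 88
Node u (S = 145): continuation = 1/1.12·[0.6118·0.0000 + 0.3882·37.0000] = 12.8256; exercise value = 0.0000 ≤ continuation, so V_u = 12.8256
Node d (S = 60): continuation = 1/1.12·[0.6118·37.0000 + 0.3882·88.0000] = 50.7143; exercise value = 64.0000 > continuation, so V_d = 64.0000 (exercise)
Node 0 (S = 100): continuation = 1/1.12·[0.6118·12.8256 + 0.3882·64.0000] = 29.1905; exercise value = 24.0000 ≤ continuation, so V_0 = 29.1905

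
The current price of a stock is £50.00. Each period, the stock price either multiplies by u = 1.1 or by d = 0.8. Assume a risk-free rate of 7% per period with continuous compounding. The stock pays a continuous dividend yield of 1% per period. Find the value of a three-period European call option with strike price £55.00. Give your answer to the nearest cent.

£6.22

Per-period risk-free factor R = e^0.07 = 1.0725; dividend-adjusted growth = e^(0.07−0.01) = 1.0618.
Risk-neutral probability p = (1.0618 − 0.8)/(1.1 − 0.8) = 0.2618/0.3000 = 0.8728
Terminal stock prices: S_uuu = 66.55, S_uud = 48.4, S_udd = 35.2, S_ddd = 25.6
Terminal payoffs (S − K): max(11.55, 0) = 11.55, max(-6.6, 0) = 0, max(-19.8, 0) = 0, max(-29.4, 0) = 0
Node uu (S = 60.5): V_uu = e^(−0.07)·[0.8728·11.5500 + 0.1272·0.0000] = 9.3992
Node ud (S = 44): V_ud = e^(−0.07)·[0.8728·0.0000 + 0.1272·0.0000] = 0.0000
Node dd (S = 32): V_dd = e^(−0.07)·[0.8728·0.0000 + 0.1272·0.0000] = 0.0000
Node u (S = 55): V_u = e^(−0.07)·[0.8728·9.3992 + 0.1272·0.0000] = 7.6489
Node d (S = 40): V_d = e^(−0.07)·[0.8728·0.0000 + 0.1272·0.0000] = 0.0000
Node 0 (S = 50): V_0 = e^(−0.07)·[0.8728·7.6489 + 0.1272·0.0000] = 6.2245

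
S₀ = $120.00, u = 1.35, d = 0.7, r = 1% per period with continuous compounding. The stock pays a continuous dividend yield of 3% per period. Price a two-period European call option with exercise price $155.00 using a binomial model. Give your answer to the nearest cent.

$11.60

Per-period risk-free factor R = e^0.01 = 1.0101; dividend-adjusted growth = e^(0.01−0.03) = 0.9802.
Risk-neutral probability p = (0.9802 − 0.7)/(1.35 − 0.7) = 0.2802/0.6500 = 0.4311
Terminal stock prices: S_uu = 218.7, S_ud = 113.4, S_dd = 58.8
Terminal payoffs (S − K): max(63.7, 0) = 63.7, max(-41.6, 0) = 0, max(-96.2, 0) = 0
Node u (S = 162): V_u = e^(−0.01)·[0.4311·63.7000 + 0.5689·0.0000] = 27.1862
Node d (S = 84): V_d = e^(−0.01)·[0.4311·0.0000 + 0.5689·0.0000] = 0.0000
Node 0 (S = 120): V_0 = e^(−0.01)·[0.4311·27.1862 + 0.5689·0.0000] = 11.6027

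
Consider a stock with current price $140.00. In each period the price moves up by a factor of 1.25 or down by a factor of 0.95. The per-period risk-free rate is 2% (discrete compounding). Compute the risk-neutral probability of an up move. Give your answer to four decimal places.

p = 0.2333

Risk-neutral probability p = (1 + 0.02 − 0.95)/(1.25 − 0.95) = 0.0700/0.3000 = 0.2333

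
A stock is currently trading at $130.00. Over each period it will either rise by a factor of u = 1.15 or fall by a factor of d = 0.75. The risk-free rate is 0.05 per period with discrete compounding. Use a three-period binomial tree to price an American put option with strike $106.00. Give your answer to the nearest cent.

Risk-neutral probability p = (1 + 0.05 − 0.75)/(1.15 − 0.75) = 0.3000/0.4000 = 0.7500
Terminal stock prices: S_uuu = 197.7, S_uud = 128.9, S_udd = 84.09, S_ddd = 54.84
Terminal payoffs (K − S): max(-91.71, 0) = 0, max(-22.94, 0) = 0, max(21.91, 0) = 21.91, max(51.16, 0) = 51.16
Node uu (S = 171.9): continuation = 1/1.05·[0.7500·0.0000 + 0.2500·0.0000] = 0.0000; exercise value = 0.0000 ≤ continuation, so V_uu = 0.0000
Node ud (S = 112.1): continuation = 1/1.05·[0.7500·0.0000 + 0.2500·21.9062] = 5.2158; exercise value = 0.0000 ≤ continuation, so V_ud = 5.2158
Node dd (S = 73.12): continuation = 1/1.05·[0.7500·21.9062 + 0.2500·51.1562] = 27.8274; exercise value = 32.8750 > continuation, so V_dd = 32.8750 (exercise)
Node u (S = 149.5): continuation = 1/1.05·[0.7500·0.0000 + 0.2500·5.2158] = 1.2419; exercise value = 0.0000 ≤ continuation, so V_u = 1.2419
Node d (S = 97.5): continuation = 1/1.05·[0.7500·5.2158 + 0.2500·32.8750] = 11.5529; exercise value = 8.5000 ≤ continuation, so V_d = 11.5529
Node 0 (S = 130): continuation = 1/1.05·[0.7500·1.2419 + 0.2500·11.5529] = 3.6377; exercise value = 0.0000 ≤ continuation, so V_0 = 3.6377

$3.64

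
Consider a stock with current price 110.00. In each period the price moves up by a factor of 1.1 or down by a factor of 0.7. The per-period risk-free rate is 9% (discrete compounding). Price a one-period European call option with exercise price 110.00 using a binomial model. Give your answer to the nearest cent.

9.84

Risk-neutral probability p = (1 + 0.09 − 0.7)/(1.1 − 0.7) = 0.3900/0.4000 = 0.9750
Terminal stock prices: S_u = 121, S_d = 77
Terminal payoffs (S − K): max(11, 0) = 11, max(-33, 0) = 0
Node 0 (S = 110): V_0 = 1/1.09·[0.9750·11.0000 + 0.0250·0.0000] = 9.8394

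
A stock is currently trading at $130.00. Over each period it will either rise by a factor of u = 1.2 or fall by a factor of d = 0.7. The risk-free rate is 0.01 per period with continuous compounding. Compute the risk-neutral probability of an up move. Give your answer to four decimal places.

p = 0.6201

Risk-neutral probability p = (e^0.01 − 0.7)/(1.2 − 0.7) = 0.3101/0.5000 = 0.6201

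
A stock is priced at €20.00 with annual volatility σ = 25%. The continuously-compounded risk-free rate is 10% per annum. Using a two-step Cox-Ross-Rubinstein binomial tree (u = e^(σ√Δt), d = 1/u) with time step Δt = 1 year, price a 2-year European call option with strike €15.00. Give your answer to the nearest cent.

€8.01

CRR parameters: u = e^(σ√Δt) = e^(0.25·√1) = 1.2840, d = 1/u = 0.7788
Per-period rate: rΔt = 0.1·1 = 0.1, so R = e^0.1 = 1.1052
Risk-neutral probability p = (e^0.1 − 0.7788)/(1.2840 − 0.7788) = 0.3264/0.5052 = 0.6460
Terminal stock prices: S_uu = 32.97, S_ud = 20, S_dd = 12.13
Terminal payoffs (S − K): max(17.97, 0) = 17.97, max(5, 0) = 5, max(-2.869, 0) = 0
Node u (S = 25.68): V_u = e^(−0.1)·[0.6460·17.9744 + 0.3540·5.0000] = 12.1079
Node d (S = 15.58): V_d = e^(−0.1)·[0.6460·5.0000 + 0.3540·0.0000] = 2.9226
Node 0 (S = 20): V_0 = e^(−0.1)·[0.6460·12.1079 + 0.3540·2.9226] = 8.0135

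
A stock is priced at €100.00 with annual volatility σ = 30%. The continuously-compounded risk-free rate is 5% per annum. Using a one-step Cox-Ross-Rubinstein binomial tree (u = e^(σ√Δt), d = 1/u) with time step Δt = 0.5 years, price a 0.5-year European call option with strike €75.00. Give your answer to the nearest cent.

€26.85

CRR parameters: u = e^(σ√Δt) = e^(0.3·√0.5) = 1.2363, d = 1/u = 0.8089
Per-period rate: rΔt = 0.05·0.5 = 0.025, so R = e^0.025 = 1.0253
Risk-neutral probability p = (e^0.025 − 0.8089)/(1.2363 − 0.8089) = 0.2165/0.4275 = 0.5064
Terminal stock prices: S_u = 123.6, S_d = 80.89
Terminal payoffs (S − K): max(48.63, 0) = 48.63, max(5.886, 0) = 5.886
Node 0 (S = 100): V_0 = e^(−0.025)·[0.5064·48.6311 + 0.4936·5.8858] = 26.8518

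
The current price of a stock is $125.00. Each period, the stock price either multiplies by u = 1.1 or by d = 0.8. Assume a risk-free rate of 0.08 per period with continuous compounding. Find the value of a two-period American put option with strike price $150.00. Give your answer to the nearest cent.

Risk-neutral probability p = (e^0.08 − 0.8)/(1.1 − 0.8) = 0.2833/0.3000 = 0.9443
Terminal stock prices: S_uu = 151.3, S_ud = 110, S_dd = 80
Terminal payoffs (K − S): max(-1.25, 0) = 0, max(40, 0) = 40, max(70, 0) = 70
Node u (S = 137.5): continuation = e^(−0.08)·[0.9443·0.0000 + 0.0557·40.0000] = 2.0571; exercise value = 12.5000 > continuation, so V_u = 12.5000 (exercise)
Node d (S = 100): continuation = e^(−0.08)·[0.9443·40.0000 + 0.0557·70.0000] = 38.4675; exercise value = 50.0000 > continuation, so V_d = 50.0000 (exercise)
Node 0 (S = 125): continuation = e^(−0.08)·[0.9443·12.5000 + 0.0557·50.0000] = 13.4675; exercise value = 25.0000 > continuation, so V_0 = 25.0000 (exercise)

$25.00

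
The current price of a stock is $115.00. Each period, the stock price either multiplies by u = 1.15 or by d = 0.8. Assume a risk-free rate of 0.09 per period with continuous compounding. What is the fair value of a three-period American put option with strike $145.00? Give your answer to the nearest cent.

Risk-neutral probability p = (e^0.09 − 0.8)/(1.15 − 0.8) = 0.2942/0.3500 = 0.8405
Terminal stock prices: S_uuu = 174.9, S_uud = 121.7, S_udd = 84.64, S_ddd = 58.88
Terminal payoffs (K − S): max(-29.9, 0) = 0, max(23.33, 0) = 23.33, max(60.36, 0) = 60.36, max(86.12, 0) = 86.12
Node uu (S = 152.1): continuation = e^(−0.09)·[0.8405·0.0000 + 0.1595·23.3300] = 3.4009; exercise value = 0.0000 ≤ continuation, so V_uu = 3.4009
Node ud (S = 105.8): continuation = e^(−0.09)·[0.8405·23.3300 + 0.1595·60.3600] = 26.7200; exercise value = 39.2000 > continuation, so V_ud = 39.2000 (exercise)
Node dd (S = 73.6): continuation = e^(−0.09)·[0.8405·60.3600 + 0.1595·86.1200] = 58.9200; exercise value = 71.4000 > continuation, so V_dd = 71.4000 (exercise)
Node u (S = 132.2): continuation = e^(−0.09)·[0.8405·3.4009 + 0.1595·39.2000] = 8.3268; exercise value = 12.7500 > continuation, so V_u = 12.7500 (exercise)
Node d (S = 92): continuation = e^(−0.09)·[0.8405·39.2000 + 0.1595·71.4000] = 40.5200; exercise value = 53.0000 > continuation, so V_d = 53.0000 (exercise)
Node 0 (S = 115): continuation = e^(−0.09)·[0.8405·12.7500 + 0.1595·53.0000] = 17.5200; exercise value = 30.0000 > continuation, so V_0 = 30.0000 (exercise)

$30.00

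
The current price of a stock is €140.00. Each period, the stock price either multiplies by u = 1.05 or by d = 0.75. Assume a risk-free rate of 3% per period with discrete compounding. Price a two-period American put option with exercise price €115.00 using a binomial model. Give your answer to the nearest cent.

Risk-neutral probability p = (1 + 0.03 − 0.75)/(1.05 − 0.75) = 0.2800/0.3000 = 0.9333
Terminal stock prices: S_uu = 154.3, S_ud = 110.2, S_dd = 78.75
Terminal payoffs (K − S): max(-39.35, 0) = 0, max(4.75, 0) = 4.75, max(36.25, 0) = 36.25
Node u (S = 147): continuation = 1/1.03·[0.9333·0.0000 + 0.0667·4.7500] = 0.3074; exercise value = 0.0000 ≤ continuation, so V_u = 0.3074
Node d (S = 105): continuation = 1/1.03·[0.9333·4.7500 + 0.0667·36.2500] = 6.6505; exercise value = 10.0000 > continuation, so V_d = 10.0000 (exercise)
Node 0 (S = 140): continuation = 1/1.03·[0.9333·0.3074 + 0.0667·10.0000] = 0.9258; exercise value = 0.0000 ≤ continuation, so V_0 = 0.9258

€0.93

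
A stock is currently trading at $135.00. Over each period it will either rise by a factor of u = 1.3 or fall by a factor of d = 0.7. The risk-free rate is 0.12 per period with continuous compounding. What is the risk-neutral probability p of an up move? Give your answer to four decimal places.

Risk-neutral probability p = (e^0.12 − 0.7)/(1.3 − 0.7) = 0.4275/0.6000 = 0.7125

p = 0.7125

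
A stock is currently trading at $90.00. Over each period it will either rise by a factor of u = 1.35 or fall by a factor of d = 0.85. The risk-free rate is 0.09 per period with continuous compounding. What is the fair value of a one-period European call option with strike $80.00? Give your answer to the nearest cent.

Risk-neutral probability p = (e^0.09 − 0.85)/(1.35 − 0.85) = 0.2442/0.5000 = 0.4883
Terminal stock prices: S_u = 121.5, S_d = 76.5
Terminal payoffs (S − K): max(41.5, 0) = 41.5, max(-3.5, 0) = 0
Node 0 (S = 90): V_0 = e^(−0.09)·[0.4883·41.5000 + 0.5117·0.0000] = 18.5222

$18.52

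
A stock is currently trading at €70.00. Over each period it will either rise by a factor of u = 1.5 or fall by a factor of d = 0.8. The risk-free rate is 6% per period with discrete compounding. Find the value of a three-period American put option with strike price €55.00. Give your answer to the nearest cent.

€4.00

Risk-neutral probability p = (1 + 0.06 − 0.8)/(1.5 − 0.8) = 0.2600/0.7000 = 0.3714
Terminal stock prices: S_uuu = 236.2, S_uud = 126, S_udd = 67.2, S_ddd = 35.84
Terminal payoffs (K − S): max(-181.2, 0) = 0, max(-71, 0) = 0, max(-12.2, 0) = 0, max(19.16, 0) = 19.16
Node uu (S = 157.5): continuation = 1/1.06·[0.3714·0.0000 + 0.6286·0.0000] = 0.0000; exercise value = 0.0000 ≤ continuation, so V_uu = 0.0000
Node ud (S = 84): continuation = 1/1.06·[0.3714·0.0000 + 0.6286·0.0000] = 0.0000; exercise value = 0.0000 ≤ continuation, so V_ud = 0.0000
Node dd (S = 44.8): continuation = 1/1.06·[0.3714·0.0000 + 0.6286·19.1600] = 11.3617; exercise value = 10.2000 ≤ continuation, so V_dd = 11.3617
Node u (S = 105): continuation = 1/1.06·[0.3714·0.0000 + 0.6286·0.0000] = 0.0000; exercise value = 0.0000 ≤ continuation, so V_u = 0.0000
Node d (S = 56): continuation = 1/1.06·[0.3714·0.0000 + 0.6286·11.3617] = 6.7374; exercise value = 0.0000 ≤ continuation, so V_d = 6.7374
Node 0 (S = 70): continuation = 1/1.06·[0.3714·0.0000 + 0.6286·6.7374] = 3.9952; exercise value = 0.0000 ≤ continuation, so V_0 = 3.9952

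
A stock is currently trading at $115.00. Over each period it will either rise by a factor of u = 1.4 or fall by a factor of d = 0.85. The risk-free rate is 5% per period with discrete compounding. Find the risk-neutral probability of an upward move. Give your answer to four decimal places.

p = 0.3636

Risk-neutral probability p = (1 + 0.05 − 0.85)/(1.4 − 0.85) = 0.2000/0.5500 = 0.3636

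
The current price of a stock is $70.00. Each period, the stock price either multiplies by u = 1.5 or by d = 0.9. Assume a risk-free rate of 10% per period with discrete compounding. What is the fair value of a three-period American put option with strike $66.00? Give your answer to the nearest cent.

Risk-neutral probability p = (1 + 0.1 − 0.9)/(1.5 − 0.9) = 0.2000/0.6000 = 0.3333
Terminal stock prices: S_uuu = 236.2, S_uud = 141.8, S_udd = 85.05, S_ddd = 51.03
Terminal payoffs (K − S): max(-170.2, 0) = 0, max(-75.75, 0) = 0, max(-19.05, 0) = 0, max(14.97, 0) = 14.97
Node uu (S = 157.5): continuation = 1/1.1·[0.3333·0.0000 + 0.6667·0.0000] = 0.0000; exercise value = 0.0000 ≤ continuation, so V_uu = 0.0000
Node ud (S = 94.5): continuation = 1/1.1·[0.3333·0.0000 + 0.6667·0.0000] = 0.0000; exercise value = 0.0000 ≤ continuation, so V_ud = 0.0000
Node dd (S = 56.7): continuation = 1/1.1·[0.3333·0.0000 + 0.6667·14.9700] = 9.0727; exercise value = 9.3000 > continuation, so V_dd = 9.3000 (exercise)
Node u (S = 105): continuation = 1/1.1·[0.3333·0.0000 + 0.6667·0.0000] = 0.0000; exercise value = 0.0000 ≤ continuation, so V_u = 0.0000
Node d (S = 63): continuation = 1/1.1·[0.3333·0.0000 + 0.6667·9.3000] = 5.6364; exercise value = 3.0000 ≤ continuation, so V_d = 5.6364
Node 0 (S = 70): continuation = 1/1.1·[0.3333·0.0000 + 0.6667·5.6364] = 3.4160; exercise value = 0.0000 ≤ continuation, so V_0 = 3.4160

$3.42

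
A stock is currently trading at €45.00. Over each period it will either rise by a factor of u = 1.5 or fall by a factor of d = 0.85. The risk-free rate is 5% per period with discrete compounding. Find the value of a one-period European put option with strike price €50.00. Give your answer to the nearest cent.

€7.75

Risk-neutral probability p = (1 + 0.05 − 0.85)/(1.5 − 0.85) = 0.2000/0.6500 = 0.3077
Terminal stock prices: S_u = 67.5, S_d = 38.25
Terminal payoffs (K − S): max(-17.5, 0) = 0, max(11.75, 0) = 11.75
Node 0 (S = 45): V_0 = 1/1.05·[0.3077·0.0000 + 0.6923·11.7500] = 7.7473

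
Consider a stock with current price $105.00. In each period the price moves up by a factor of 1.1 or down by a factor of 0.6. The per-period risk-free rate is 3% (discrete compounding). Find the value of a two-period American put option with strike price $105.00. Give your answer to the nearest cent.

$9.76

Risk-neutral probability p = (1 + 0.03 − 0.6)/(1.1 − 0.6) = 0.4300/0.5000 = 0.8600
Terminal stock prices: S_uu = 127.1, S_ud = 69.3, S_dd = 37.8
Terminal payoffs (K − S): max(-22.05, 0) = 0, max(35.7, 0) = 35.7, max(67.2, 0) = 67.2
Node u (S = 115.5): continuation = 1/1.03·[0.8600·0.0000 + 0.1400·35.7000] = 4.8524; exercise value = 0.0000 ≤ continuation, so V_u = 4.8524
Node d (S = 63): continuation = 1/1.03·[0.8600·35.7000 + 0.1400·67.2000] = 38.9417; exercise value = 42.0000 > continuation, so V_d = 42.0000 (exercise)
Node 0 (S = 105): continuation = 1/1.03·[0.8600·4.8524 + 0.1400·42.0000] = 9.7603; exercise value = 0.0000 ≤ continuation, so V_0 = 9.7603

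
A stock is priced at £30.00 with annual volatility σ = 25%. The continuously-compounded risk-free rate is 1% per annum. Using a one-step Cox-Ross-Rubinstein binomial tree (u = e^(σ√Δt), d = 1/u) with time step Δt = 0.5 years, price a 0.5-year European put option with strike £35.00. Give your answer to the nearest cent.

£5.20

CRR parameters: u = e^(σ√Δt) = e^(0.25·√0.5) = 1.1934, d = 1/u = 0.8380
Per-period rate: rΔt = 0.01·0.5 = 0.005, so R = e^0.005 = 1.0050
Risk-neutral probability p = (e^0.005 − 0.8380)/(1.1934 − 0.8380) = 0.1670/0.3554 = 0.4700
Terminal stock prices: S_u = 35.8, S_d = 25.14
Terminal payoffs (K − S): max(-0.8009, 0) = 0, max(9.861, 0) = 9.861
Node 0 (S = 30): V_0 = e^(−0.005)·[0.4700·0.0000 + 0.5300·9.8610] = 5.2000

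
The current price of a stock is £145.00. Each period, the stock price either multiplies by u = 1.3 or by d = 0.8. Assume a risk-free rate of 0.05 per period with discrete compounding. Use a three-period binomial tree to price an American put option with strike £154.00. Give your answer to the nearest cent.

£21.70

Risk-neutral probability p = (1 + 0.05 − 0.8)/(1.3 − 0.8) = 0.2500/0.5000 = 0.5000
Terminal stock prices: S_uuu = 318.6, S_uud = 196, S_udd = 120.6, S_ddd = 74.24
Terminal payoffs (K − S): max(-164.6, 0) = 0, max(-42.04, 0) = 0, max(33.36, 0) = 33.36, max(79.76, 0) = 79.76
Node uu (S = 245.1): continuation = 1/1.05·[0.5000·0.0000 + 0.5000·0.0000] = 0.0000; exercise value = 0.0000 ≤ continuation, so V_uu = 0.0000
Node ud (S = 150.8): continuation = 1/1.05·[0.5000·0.0000 + 0.5000·33.3600] = 15.8857; exercise value = 3.2000 ≤ continuation, so V_ud = 15.8857
Node dd (S = 92.8): continuation = 1/1.05·[0.5000·33.3600 + 0.5000·79.7600] = 53.8667; exercise value = 61.2000 > continuation, so V_dd = 61.2000 (exercise)
Node u (S = 188.5): continuation = 1/1.05·[0.5000·0.0000 + 0.5000·15.8857] = 7.5646; exercise value = 0.0000 ≤ continuation, so V_u = 7.5646
Node d (S = 116): continuation = 1/1.05·[0.5000·15.8857 + 0.5000·61.2000] = 36.7075; exercise value = 38.0000 > continuation, so V_d = 38.0000 (exercise)
Node 0 (S = 145): continuation = 1/1.05·[0.5000·7.5646 + 0.5000·38.0000] = 21.6974; exercise value = 9.0000 ≤ continuation, so V_0 = 21.6974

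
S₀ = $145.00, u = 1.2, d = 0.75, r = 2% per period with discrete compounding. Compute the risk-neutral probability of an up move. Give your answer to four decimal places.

p = 0.6000

Risk-neutral probability p = (1 + 0.02 − 0.75)/(1.2 − 0.75) = 0.2700/0.4500 = 0.6000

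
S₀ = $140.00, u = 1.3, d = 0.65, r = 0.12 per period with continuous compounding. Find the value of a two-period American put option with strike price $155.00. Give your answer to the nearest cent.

Risk-neutral probability p = (e^0.12 − 0.65)/(1.3 − 0.65) = 0.4775/0.6500 = 0.7346
Terminal stock prices: S_uu = 236.6, S_ud = 118.3, S_dd = 59.15
Terminal payoffs (K − S): max(-81.6, 0) = 0, max(36.7, 0) = 36.7, max(95.85, 0) = 95.85
Node u (S = 182): continuation = e^(−0.12)·[0.7346·0.0000 + 0.2654·36.7000] = 8.6384; exercise value = 0.0000 ≤ continuation, so V_u = 8.6384
Node d (S = 91): continuation = e^(−0.12)·[0.7346·36.7000 + 0.2654·95.8500] = 46.4727; exercise value = 64.0000 > continuation, so V_d = 64.0000 (exercise)
Node 0 (S = 140): continuation = e^(−0.12)·[0.7346·8.6384 + 0.2654·64.0000] = 20.6926; exercise value = 15.0000 ≤ continuation, so V_0 = 20.6926

$20.69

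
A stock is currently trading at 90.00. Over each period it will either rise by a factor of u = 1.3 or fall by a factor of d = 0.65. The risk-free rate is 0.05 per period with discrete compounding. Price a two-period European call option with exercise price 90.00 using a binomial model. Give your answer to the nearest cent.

Risk-neutral probability p = (1 + 0.05 − 0.65)/(1.3 − 0.65) = 0.4000/0.6500 = 0.6154
Terminal stock prices: S_uu = 152.1, S_ud = 76.05, S_dd = 38.03
Terminal payoffs (S − K): max(62.1, 0) = 62.1, max(-13.95, 0) = 0, max(-51.97, 0) = 0
Node u (S = 117): V_u = 1/1.05·[0.6154·62.1000 + 0.3846·0.0000] = 36.3956
Node d (S = 58.5): V_d = 1/1.05·[0.6154·0.0000 + 0.3846·0.0000] = 0.0000
Node 0 (S = 90): V_0 = 1/1.05·[0.6154·36.3956 + 0.3846·0.0000] = 21.3308

21.33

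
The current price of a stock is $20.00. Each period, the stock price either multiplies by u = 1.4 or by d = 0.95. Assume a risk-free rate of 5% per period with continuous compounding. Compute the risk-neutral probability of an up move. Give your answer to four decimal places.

p = 0.2250

Risk-neutral probability p = (e^0.05 − 0.95)/(1.4 − 0.95) = 0.1013/0.4500 = 0.2250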